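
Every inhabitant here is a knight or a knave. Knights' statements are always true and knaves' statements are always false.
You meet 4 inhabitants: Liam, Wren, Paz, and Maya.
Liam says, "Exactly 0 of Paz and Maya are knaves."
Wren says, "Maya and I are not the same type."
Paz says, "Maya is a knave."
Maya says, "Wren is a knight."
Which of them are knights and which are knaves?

Liam is a knave, Wren is a knave, Paz is a knight, and Maya is a knave.

Liam is a knave; "exactly 0 of Paz and Maya are knaves" is false, as required.
Wren is a knave, and the claim "Maya and I are not the same type" is indeed false.
Since Paz is a knight, "Maya is a knave" needs to be true, which holds.
Maya (knave): "Wren is a knight" — false. ✓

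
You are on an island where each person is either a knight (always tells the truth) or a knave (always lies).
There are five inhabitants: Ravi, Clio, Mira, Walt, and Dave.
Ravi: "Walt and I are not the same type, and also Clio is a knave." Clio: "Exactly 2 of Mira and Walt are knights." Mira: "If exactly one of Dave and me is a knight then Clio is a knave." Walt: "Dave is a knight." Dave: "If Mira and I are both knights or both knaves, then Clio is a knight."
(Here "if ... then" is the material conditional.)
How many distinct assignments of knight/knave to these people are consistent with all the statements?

Consistent assignments:
  Ravi=knave, Clio=knight, Mira=knight, Walt=knight, Dave=knight

1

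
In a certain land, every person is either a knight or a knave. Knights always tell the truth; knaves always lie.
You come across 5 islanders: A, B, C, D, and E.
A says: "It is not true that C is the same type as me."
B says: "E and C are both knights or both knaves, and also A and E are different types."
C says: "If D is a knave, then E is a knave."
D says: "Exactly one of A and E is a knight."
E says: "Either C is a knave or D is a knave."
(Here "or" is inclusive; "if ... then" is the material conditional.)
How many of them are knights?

2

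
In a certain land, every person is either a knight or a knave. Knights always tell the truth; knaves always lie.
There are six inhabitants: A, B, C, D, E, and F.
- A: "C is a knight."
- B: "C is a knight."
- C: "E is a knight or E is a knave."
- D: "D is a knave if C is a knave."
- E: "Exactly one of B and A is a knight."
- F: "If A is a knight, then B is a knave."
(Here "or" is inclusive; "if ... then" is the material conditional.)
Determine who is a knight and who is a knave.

Since A is a knight, "C is a knight" needs to be True, which holds.
Since B is a knight, "C is a knight" needs to be True, which holds.
Since C is a knight, "E is a knight or E is a knave" needs to be True, which holds.
D is a knight, so "D is a knave if C is a knave" must be True — and it is.
E is a knave, so "exactly one of B and A is a knight" must be False — and it is.
F is a knave; "if A is a knight, then B is a knave" is False, as required.

Knights: A, B, C, and D. Knaves: E and F.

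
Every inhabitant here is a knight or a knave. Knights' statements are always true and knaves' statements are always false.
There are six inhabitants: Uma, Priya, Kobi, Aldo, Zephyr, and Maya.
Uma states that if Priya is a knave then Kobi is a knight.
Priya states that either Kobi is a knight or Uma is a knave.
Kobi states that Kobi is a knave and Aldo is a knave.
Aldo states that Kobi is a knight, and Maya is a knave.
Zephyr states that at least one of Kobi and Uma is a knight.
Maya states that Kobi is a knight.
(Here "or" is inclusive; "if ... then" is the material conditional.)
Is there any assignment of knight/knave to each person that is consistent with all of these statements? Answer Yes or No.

No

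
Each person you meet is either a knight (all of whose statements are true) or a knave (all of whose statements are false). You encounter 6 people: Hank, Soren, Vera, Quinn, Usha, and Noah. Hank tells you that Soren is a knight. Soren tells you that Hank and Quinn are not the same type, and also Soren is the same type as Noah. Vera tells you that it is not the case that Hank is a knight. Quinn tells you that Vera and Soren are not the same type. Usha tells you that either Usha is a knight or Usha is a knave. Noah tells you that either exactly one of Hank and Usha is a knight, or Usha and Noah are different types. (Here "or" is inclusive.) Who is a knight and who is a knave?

Hank (knave): "Soren is a knight" — false. ✓
Soren is a knave, and the claim "Hank and Quinn are not the same type, and also Soren is the same type as Noah" is indeed false.
Vera is a knight, so "it is not the case that Hank is a knight" must be True — and it is.
Quinn (knight): "Vera and Soren are not the same type" — True. ✓
Usha (knight): "either Usha is a knight or Usha is a knave" — True. ✓
Noah is a knight, so "either exactly one of Hank and Usha is a knight, or Usha and Noah are different types" must be True — and it is.

Knights: Vera, Quinn, Usha, and Noah. Knaves: Hank and Soren.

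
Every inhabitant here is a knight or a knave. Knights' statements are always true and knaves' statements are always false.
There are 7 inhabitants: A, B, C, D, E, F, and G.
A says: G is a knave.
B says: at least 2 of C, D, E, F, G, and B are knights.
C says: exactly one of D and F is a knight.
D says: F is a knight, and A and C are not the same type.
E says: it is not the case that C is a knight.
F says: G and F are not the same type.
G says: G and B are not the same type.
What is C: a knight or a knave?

C is a knave.

Consistent assignments: {A=knight, B=knave, C=knave, D=knave, E=knight, F=knave, G=knave}
In every consistent assignment, C is a knave.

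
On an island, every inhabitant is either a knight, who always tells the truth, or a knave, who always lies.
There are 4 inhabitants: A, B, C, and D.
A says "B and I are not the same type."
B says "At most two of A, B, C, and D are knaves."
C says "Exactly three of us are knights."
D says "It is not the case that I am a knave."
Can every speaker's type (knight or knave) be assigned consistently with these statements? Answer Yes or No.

Yes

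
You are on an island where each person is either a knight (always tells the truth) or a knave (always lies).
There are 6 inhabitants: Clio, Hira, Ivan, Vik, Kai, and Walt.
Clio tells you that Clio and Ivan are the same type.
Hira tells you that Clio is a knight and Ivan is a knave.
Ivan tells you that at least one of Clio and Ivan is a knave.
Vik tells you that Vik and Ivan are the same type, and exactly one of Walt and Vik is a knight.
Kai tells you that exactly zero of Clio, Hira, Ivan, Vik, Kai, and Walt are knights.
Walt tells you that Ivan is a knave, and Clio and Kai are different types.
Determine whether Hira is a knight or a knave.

Hira is a knave.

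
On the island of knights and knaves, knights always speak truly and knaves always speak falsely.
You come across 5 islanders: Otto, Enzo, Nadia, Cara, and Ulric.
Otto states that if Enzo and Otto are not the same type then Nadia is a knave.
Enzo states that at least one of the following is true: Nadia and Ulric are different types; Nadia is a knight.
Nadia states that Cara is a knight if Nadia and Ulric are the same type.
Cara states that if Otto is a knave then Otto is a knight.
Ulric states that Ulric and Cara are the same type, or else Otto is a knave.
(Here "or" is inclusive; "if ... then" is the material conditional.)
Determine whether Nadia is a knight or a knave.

Nadia is a knight.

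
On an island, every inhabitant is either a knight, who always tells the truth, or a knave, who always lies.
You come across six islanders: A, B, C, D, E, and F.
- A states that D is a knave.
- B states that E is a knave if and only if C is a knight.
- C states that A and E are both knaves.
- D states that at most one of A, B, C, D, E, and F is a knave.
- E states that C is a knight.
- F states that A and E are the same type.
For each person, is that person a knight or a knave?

Knights: A. Knaves: B, C, D, E, and F.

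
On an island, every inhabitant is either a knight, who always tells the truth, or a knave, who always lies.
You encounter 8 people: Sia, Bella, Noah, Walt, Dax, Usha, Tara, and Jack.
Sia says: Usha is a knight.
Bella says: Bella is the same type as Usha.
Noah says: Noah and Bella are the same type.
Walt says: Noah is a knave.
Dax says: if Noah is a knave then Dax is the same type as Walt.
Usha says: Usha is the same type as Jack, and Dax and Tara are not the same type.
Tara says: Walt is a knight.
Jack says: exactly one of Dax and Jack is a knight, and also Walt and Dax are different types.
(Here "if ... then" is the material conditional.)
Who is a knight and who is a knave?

Sia is a knight, so "Usha is a knight" must be true — and it is.
Bella is a knight, and the claim "Bella is the same type as Usha" is indeed true.
Since Noah is a knave, "Noah and Bella are the same type" needs to be False, which holds.
Since Walt is a knight, "Noah is a knave" needs to be true, which holds.
Since Dax is a knave, "if Noah is a knave then Dax is the same type as Walt" needs to be False, which holds.
Usha is a knight, and the claim "Usha is the same type as Jack, and Dax and Tara are not the same type" is indeed true.
Tara (knight): "Walt is a knight" — true. ✓
As a knight, Jack's statement "exactly one of Dax and Jack is a knight, and also Walt and Dax are different types" should be true; it is.

Sia is a knight, Bella is a knight, Noah is a knave, Walt is a knight, Dax is a knave, Usha is a knight, Tara is a knight, and Jack is a knight.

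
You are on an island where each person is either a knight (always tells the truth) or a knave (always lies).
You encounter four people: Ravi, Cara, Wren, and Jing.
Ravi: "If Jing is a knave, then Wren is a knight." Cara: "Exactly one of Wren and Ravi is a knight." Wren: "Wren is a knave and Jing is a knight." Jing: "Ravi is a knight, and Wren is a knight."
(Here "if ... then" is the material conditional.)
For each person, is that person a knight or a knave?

Ravi is a knave, Cara is a knave, Wren is a knave, and Jing is a knave.

Ravi is a knave; "if Jing is a knave, then Wren is a knight" is false, as required.
Cara is a knave, and the claim "exactly one of Wren and Ravi is a knight" is indeed false.
Wren is a knave, so "Wren is a knave and Jing is a knight" must be false — and it is.
Since Jing is a knave, "Ravi is a knight, and Wren is a knight" needs to be false, which holds.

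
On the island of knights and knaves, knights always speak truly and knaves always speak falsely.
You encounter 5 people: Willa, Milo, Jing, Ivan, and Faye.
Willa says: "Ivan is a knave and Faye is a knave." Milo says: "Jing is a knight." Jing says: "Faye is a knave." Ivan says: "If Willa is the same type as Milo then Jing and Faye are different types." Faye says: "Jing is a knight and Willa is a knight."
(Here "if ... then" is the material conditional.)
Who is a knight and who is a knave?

Willa (knave): "Ivan is a knave and Faye is a knave" — False. ✓
As a knight, Milo's statement "Jing is a knight" should be true; it is.
Jing (knight): "Faye is a knave" — true. ✓
Ivan is a knight, so "if Willa is the same type as Milo then Jing and Faye are different types" must be true — and it is.
As a knave, Faye's statement "Jing is a knight and Willa is a knight" should be False; it is.

Willa is a knave, Milo is a knight, Jing is a knight, Ivan is a knight, and Faye is a knave.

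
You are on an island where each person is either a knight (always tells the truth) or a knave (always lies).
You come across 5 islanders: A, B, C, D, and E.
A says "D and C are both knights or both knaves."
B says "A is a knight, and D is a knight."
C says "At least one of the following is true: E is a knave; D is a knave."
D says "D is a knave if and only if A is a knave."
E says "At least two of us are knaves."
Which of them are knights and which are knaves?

A is a knight, B is a knight, C is a knight, D is a knight, and E is a knave.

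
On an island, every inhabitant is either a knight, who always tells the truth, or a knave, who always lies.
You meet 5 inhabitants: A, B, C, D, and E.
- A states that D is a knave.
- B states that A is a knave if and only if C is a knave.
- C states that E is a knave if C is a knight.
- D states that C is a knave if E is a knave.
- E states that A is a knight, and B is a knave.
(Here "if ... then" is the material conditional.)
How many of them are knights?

3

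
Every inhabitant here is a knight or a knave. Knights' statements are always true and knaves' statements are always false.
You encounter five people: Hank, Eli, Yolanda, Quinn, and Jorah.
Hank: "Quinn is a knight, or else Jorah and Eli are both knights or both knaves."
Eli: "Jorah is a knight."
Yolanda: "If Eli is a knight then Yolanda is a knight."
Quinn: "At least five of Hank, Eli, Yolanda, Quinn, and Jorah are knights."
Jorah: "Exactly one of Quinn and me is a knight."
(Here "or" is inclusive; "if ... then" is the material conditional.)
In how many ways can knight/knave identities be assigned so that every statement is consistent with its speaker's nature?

3

Consistent assignments:
  Hank=knight, Eli=knight, Yolanda=knight, Quinn=knave, Jorah=knight
  Hank=knight, Eli=knight, Yolanda=knave, Quinn=knave, Jorah=knight
  Hank=knight, Eli=knave, Yolanda=knight, Quinn=knave, Jorah=knave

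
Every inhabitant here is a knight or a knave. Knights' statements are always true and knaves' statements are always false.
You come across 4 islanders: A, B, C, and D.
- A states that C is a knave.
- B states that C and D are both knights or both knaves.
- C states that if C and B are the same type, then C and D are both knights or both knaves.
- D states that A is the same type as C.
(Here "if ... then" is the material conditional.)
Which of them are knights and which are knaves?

A is a knave, B is a knave, C is a knight, and D is a knave.

A (knave): "C is a knave" — False. ✓
B is a knave, and the claim "C and D are both knights or both knaves" is indeed False.
C is a knight, and the claim "if C and B are the same type, then C and D are both knights or both knaves" is indeed True.
As a knave, D's statement "A is the same type as C" should be False; it is.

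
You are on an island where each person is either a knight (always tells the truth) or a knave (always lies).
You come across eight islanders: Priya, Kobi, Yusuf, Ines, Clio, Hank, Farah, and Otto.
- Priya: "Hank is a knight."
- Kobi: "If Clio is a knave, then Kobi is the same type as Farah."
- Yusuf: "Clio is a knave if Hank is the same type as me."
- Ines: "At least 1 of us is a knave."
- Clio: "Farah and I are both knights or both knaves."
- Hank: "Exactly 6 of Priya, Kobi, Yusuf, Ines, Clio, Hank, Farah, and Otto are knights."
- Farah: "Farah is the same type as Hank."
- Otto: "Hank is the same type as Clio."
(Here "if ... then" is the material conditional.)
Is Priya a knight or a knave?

Priya is a knight.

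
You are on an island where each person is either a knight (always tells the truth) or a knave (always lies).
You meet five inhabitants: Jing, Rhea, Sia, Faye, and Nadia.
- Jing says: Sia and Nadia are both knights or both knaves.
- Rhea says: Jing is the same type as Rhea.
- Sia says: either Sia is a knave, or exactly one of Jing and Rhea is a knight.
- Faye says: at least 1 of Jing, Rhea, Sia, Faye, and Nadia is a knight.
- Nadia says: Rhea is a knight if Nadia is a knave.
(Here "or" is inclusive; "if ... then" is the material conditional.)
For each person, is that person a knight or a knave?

Jing is a knight, so "Sia and Nadia are both knights or both knaves" must be True — and it is.
Rhea is a knave, and the claim "Jing is the same type as Rhea" is indeed false.
Sia is a knight, and the claim "either Sia is a knave, or exactly one of Jing and Rhea is a knight" is indeed True.
Faye is a knight; "at least 1 of Jing, Rhea, Sia, Faye, and Nadia is a knight" is True, as required.
Nadia (knight): "Rhea is a knight if Nadia is a knave" — True. ✓

Jing is a knight, Rhea is a knave, Sia is a knight, Faye is a knight, and Nadia is a knight.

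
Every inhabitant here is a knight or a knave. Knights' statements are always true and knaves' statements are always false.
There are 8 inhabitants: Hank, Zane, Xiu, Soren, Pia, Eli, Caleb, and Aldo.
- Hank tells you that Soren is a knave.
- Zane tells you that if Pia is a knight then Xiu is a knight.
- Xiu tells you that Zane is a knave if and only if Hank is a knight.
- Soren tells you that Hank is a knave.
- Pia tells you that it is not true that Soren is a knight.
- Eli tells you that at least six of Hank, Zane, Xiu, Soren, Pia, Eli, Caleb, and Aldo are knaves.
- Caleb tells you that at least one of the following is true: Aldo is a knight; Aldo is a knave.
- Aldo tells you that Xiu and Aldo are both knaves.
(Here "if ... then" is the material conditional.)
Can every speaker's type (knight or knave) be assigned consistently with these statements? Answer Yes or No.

Yes

One consistent assignment: Hank=knave, Zane=knight, Xiu=knight, Soren=knight, Pia=knave, Eli=knave, Caleb=knight, Aldo=knave.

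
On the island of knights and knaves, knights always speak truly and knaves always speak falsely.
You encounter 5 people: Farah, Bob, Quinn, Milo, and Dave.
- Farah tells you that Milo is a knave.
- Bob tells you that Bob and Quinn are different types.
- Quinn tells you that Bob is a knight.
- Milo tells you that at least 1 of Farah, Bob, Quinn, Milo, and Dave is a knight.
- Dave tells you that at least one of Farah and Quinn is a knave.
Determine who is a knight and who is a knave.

Farah is a knave, Bob is a knave, Quinn is a knave, Milo is a knight, and Dave is a knight.

Suppose Farah is a knight. Then Farah's statement "Milo is a knave" would have to be true. Checking the 16 ways to assign the others, none is consistent with every speaker.
(For instance, with Bob=knave, Quinn=knave, Milo=knight, Dave=knight, Farah's claim "Milo is a knave" comes out false where it would need to be true.)
So Farah must be a knave, making "Milo is a knave" false. Taking Farah=knave, Bob=knave, Quinn=knave, Milo=knight, Dave=knight, each remaining statement checks out:
  Bob (knave): "Bob and Quinn are different types" — false. ✓
  Quinn (knave): "Bob is a knight" — false. ✓
  Milo (knight): "at least 1 of Farah, Bob, Quinn, Milo, and Dave is a knight" — true. ✓
  Dave (knight): "at least one of Farah and Quinn is a knave" — true. ✓
This is the unique consistent assignment.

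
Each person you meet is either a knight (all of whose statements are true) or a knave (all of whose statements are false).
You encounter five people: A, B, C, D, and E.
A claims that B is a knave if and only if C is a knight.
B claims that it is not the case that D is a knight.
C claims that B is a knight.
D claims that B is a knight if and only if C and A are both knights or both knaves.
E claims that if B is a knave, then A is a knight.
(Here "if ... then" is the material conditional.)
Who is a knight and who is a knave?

A is a knave, B is a knight, C is a knight, D is a knave, and E is a knight.

A is a knave, and the claim "B is a knave if and only if C is a knight" is indeed False.
B (knight): "it is not the case that D is a knight" — true. ✓
As a knight, C's statement "B is a knight" should be true; it is.
D (knave): "B is a knight if and only if C and A are both knights or both knaves" — False. ✓
E is a knight; "if B is a knave, then A is a knight" is true, as required.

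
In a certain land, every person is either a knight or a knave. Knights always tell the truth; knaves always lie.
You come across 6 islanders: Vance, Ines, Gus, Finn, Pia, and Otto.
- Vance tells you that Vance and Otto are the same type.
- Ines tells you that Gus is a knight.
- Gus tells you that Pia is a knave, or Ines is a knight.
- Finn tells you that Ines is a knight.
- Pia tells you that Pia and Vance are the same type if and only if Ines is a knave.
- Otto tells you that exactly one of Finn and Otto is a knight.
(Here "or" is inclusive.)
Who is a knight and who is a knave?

Vance is a knight, so "Vance and Otto are the same type" must be true — and it is.
Ines is a knave, so "Gus is a knight" must be False — and it is.
As a knave, Gus's statement "Pia is a knave, or Ines is a knight" should be False; it is.
Finn is a knave, so "Ines is a knight" must be False — and it is.
Pia (knight): "Pia and Vance are the same type if and only if Ines is a knave" — true. ✓
Since Otto is a knight, "exactly one of Finn and Otto is a knight" needs to be true, which holds.

Knights: Vance, Pia, and Otto. Knaves: Ines, Gus, and Finn.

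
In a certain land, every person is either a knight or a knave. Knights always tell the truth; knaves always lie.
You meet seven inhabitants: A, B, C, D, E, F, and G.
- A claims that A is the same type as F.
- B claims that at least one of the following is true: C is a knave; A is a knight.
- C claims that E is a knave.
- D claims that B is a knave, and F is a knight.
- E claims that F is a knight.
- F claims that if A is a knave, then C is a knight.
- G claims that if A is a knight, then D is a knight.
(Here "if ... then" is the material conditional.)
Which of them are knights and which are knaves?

Knights: A, B, E, and F. Knaves: C, D, and G.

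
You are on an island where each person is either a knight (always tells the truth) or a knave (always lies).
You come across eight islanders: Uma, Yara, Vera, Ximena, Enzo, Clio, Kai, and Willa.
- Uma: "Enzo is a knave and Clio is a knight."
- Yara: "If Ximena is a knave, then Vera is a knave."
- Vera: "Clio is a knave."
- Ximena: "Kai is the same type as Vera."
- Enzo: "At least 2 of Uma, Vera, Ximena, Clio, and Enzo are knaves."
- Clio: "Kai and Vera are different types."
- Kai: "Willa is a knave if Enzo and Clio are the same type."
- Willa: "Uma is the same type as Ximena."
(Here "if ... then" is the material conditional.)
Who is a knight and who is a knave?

Uma (knave): "Enzo is a knave and Clio is a knight" — false. ✓
Yara is a knight, and the claim "if Ximena is a knave, then Vera is a knave" is indeed true.
Vera is a knight, and the claim "Clio is a knave" is indeed true.
Ximena is a knight, so "Kai is the same type as Vera" must be true — and it is.
Since Enzo is a knight, "at least 2 of Uma, Vera, Ximena, Clio, and Enzo are knaves" needs to be true, which holds.
Since Clio is a knave, "Kai and Vera are different types" needs to be false, which holds.
Kai (knight): "Willa is a knave if Enzo and Clio are the same type" — true. ✓
Willa is a knave, and the claim "Uma is the same type as Ximena" is indeed false.

Uma is a knave, Yara is a knight, Vera is a knight, Ximena is a knight, Enzo is a knight, Clio is a knave, Kai is a knight, and Willa is a knave.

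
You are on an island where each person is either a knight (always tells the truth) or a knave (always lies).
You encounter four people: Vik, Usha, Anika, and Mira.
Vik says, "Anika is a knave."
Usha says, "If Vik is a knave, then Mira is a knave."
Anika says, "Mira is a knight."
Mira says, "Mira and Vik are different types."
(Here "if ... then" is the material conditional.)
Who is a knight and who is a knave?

Vik is a knave, Usha is a knave, Anika is a knight, and Mira is a knight.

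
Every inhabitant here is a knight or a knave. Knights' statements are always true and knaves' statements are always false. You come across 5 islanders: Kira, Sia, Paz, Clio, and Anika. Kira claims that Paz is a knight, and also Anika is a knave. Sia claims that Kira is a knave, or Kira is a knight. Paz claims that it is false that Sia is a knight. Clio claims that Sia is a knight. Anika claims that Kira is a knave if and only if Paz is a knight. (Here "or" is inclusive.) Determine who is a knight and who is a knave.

Kira is a knave, Sia is a knight, Paz is a knave, Clio is a knight, and Anika is a knave.

As a knave, Kira's statement "Paz is a knight, and also Anika is a knave" should be false; it is.
Sia is a knight, and the claim "Kira is a knave, or Kira is a knight" is indeed true.
Since Paz is a knave, "it is false that Sia is a knight" needs to be false, which holds.
Since Clio is a knight, "Sia is a knight" needs to be true, which holds.
Anika is a knave, so "Kira is a knave if and only if Paz is a knight" must be false — and it is.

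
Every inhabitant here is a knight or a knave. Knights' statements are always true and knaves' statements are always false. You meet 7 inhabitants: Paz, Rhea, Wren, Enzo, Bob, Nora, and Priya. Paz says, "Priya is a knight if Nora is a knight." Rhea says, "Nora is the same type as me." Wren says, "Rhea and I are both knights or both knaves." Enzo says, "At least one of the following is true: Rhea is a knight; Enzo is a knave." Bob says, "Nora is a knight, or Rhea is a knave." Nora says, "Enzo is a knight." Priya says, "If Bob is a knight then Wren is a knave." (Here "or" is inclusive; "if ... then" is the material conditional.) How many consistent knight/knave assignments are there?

2

Consistent assignments:
  Paz=knight, Rhea=knight, Wren=knave, Enzo=knight, Bob=knight, Nora=knight, Priya=knight
  Paz=knave, Rhea=knight, Wren=knight, Enzo=knight, Bob=knight, Nora=knight, Priya=knave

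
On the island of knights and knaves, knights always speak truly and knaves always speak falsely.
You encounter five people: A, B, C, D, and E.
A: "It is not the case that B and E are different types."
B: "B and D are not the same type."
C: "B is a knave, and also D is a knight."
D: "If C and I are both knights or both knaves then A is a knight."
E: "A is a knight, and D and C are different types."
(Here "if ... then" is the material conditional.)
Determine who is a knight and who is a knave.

Knights: B. Knaves: A, C, D, and E.

Since A is a knave, "it is not the case that B and E are different types" needs to be False, which holds.
As a knight, B's statement "B and D are not the same type" should be True; it is.
C is a knave, so "B is a knave, and also D is a knight" must be False — and it is.
As a knave, D's statement "if C and I are both knights or both knaves then A is a knight" should be False; it is.
As a knave, E's statement "A is a knight, and D and C are different types" should be False; it is.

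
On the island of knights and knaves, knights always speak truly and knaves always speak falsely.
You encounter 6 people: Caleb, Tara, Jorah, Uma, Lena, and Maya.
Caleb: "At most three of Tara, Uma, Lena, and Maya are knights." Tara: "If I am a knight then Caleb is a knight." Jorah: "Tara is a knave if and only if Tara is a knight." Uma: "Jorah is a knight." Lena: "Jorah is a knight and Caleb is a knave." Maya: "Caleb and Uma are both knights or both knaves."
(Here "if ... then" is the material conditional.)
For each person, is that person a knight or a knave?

Knights: Caleb and Tara. Knaves: Jorah, Uma, Lena, and Maya.

Caleb is a knight, and the claim "at most three of Tara, Uma, Lena, and Maya are knights" is indeed true.
Since Tara is a knight, "if I am a knight then Caleb is a knight" needs to be true, which holds.
Jorah is a knave, so "Tara is a knave if and only if Tara is a knight" must be false — and it is.
Uma (knave): "Jorah is a knight" — false. ✓
As a knave, Lena's statement "Jorah is a knight and Caleb is a knave" should be false; it is.
Maya is a knave, so "Caleb and Uma are both knights or both knaves" must be false — and it is.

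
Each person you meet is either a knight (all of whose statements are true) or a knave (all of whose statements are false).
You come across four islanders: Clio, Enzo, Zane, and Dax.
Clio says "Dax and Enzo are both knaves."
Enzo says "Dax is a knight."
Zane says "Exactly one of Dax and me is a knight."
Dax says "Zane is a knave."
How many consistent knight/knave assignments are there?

1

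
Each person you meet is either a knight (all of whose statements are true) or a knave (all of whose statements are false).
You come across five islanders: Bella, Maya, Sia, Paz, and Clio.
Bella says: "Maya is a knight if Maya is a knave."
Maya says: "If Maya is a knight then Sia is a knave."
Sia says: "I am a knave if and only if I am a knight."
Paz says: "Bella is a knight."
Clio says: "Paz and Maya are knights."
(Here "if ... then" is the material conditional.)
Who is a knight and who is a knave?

Knights: Bella, Maya, Paz, and Clio. Knaves: Sia.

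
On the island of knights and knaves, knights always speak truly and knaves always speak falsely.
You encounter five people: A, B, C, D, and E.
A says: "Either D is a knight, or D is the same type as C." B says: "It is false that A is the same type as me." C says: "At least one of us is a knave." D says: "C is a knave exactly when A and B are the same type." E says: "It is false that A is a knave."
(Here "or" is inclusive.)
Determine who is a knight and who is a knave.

A is a knave, B is a knave, C is a knight, D is a knave, and E is a knave.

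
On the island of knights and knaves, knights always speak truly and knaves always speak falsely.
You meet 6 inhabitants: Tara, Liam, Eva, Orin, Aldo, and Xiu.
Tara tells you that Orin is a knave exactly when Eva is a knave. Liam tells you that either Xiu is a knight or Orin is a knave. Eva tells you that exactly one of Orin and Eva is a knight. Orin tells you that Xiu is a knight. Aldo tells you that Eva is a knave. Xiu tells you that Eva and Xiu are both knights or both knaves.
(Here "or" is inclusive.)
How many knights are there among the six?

2

The unique consistent assignment is Tara=knave, Liam=knight, Eva=knight, Orin=knave, Aldo=knave, Xiu=knave.
That has 2 knights.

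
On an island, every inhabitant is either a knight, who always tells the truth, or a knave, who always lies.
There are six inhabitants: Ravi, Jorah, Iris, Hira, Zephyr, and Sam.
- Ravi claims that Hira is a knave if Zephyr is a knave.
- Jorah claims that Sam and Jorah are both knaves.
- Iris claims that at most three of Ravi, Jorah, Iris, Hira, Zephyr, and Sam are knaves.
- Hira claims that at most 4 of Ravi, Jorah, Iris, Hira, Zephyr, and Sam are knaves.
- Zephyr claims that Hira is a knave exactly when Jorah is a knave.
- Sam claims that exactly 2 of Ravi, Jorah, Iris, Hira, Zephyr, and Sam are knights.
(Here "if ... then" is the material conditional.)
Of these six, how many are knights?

2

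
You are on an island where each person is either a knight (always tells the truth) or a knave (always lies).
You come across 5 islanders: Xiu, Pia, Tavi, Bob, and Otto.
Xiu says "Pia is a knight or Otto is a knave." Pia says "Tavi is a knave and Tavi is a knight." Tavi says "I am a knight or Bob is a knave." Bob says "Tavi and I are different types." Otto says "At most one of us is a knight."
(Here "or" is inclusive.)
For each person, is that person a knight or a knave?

Since Xiu is a knight, "Pia is a knight or Otto is a knave" needs to be True, which holds.
Pia is a knave, and the claim "Tavi is a knave and Tavi is a knight" is indeed False.
Tavi (knave): "I am a knight or Bob is a knave" — False. ✓
As a knight, Bob's statement "Tavi and I are different types" should be True; it is.
As a knave, Otto's statement "at most one of us is a knight" should be False; it is.

Xiu is a knight, Pia is a knave, Tavi is a knave, Bob is a knight, and Otto is a knave.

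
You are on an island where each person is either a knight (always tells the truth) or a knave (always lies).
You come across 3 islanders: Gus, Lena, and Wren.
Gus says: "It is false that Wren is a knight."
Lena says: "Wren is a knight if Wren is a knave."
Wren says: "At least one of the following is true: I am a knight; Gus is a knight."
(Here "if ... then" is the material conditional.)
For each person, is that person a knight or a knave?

Gus is a knave, Lena is a knight, and Wren is a knight.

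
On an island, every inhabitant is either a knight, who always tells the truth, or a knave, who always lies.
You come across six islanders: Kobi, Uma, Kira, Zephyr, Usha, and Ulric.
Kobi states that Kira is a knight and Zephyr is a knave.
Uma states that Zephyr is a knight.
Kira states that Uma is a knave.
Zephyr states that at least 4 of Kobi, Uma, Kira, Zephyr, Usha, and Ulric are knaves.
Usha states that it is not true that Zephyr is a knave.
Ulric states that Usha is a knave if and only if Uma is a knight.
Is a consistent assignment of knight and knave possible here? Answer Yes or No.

Checking all 64 assignments, each has at least one speaker whose statement's truth value contradicts their type.

No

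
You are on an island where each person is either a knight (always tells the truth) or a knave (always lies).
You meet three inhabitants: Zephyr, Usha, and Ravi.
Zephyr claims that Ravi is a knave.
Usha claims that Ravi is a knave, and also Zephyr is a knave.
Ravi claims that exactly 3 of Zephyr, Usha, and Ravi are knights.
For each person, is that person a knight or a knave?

Zephyr is a knight, Usha is a knave, and Ravi is a knave.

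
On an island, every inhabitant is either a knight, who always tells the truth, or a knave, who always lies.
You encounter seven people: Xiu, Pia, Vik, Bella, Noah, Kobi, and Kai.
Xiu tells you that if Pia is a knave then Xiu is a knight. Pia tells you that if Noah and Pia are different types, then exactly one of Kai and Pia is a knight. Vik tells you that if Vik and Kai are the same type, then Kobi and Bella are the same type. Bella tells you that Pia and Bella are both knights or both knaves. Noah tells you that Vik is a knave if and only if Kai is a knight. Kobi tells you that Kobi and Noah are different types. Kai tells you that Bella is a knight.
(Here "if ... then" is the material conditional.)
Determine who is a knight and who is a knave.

Knights: Xiu, Pia, and Kobi. Knaves: Vik, Bella, Noah, and Kai.

Xiu is a knight; "if Pia is a knave then Xiu is a knight" is True, as required.
Since Pia is a knight, "if Noah and Pia are different types, then exactly one of Kai and Pia is a knight" needs to be True, which holds.
Vik is a knave; "if Vik and Kai are the same type, then Kobi and Bella are the same type" is false, as required.
Bella is a knave; "Pia and Bella are both knights or both knaves" is false, as required.
Noah (knave): "Vik is a knave if and only if Kai is a knight" — false. ✓
Kobi is a knight; "Kobi and Noah are different types" is True, as required.
Kai is a knave, so "Bella is a knight" must be false — and it is.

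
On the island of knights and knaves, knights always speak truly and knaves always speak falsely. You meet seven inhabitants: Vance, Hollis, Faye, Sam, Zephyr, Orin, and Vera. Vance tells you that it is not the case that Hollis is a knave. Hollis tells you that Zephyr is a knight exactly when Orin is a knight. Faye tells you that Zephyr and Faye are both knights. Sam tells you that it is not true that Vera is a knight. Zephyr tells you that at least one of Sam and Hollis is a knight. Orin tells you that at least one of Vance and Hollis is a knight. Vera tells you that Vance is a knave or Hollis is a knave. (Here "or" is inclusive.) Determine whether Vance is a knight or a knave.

Vance is a knight.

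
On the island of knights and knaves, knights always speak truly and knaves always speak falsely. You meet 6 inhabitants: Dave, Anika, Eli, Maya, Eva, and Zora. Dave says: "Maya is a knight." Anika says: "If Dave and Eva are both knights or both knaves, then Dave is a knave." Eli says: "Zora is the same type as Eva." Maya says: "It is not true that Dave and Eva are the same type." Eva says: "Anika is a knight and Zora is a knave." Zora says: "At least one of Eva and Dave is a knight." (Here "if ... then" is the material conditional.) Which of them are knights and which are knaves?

Dave is a knight; "Maya is a knight" is True, as required.
As a knight, Anika's statement "if Dave and Eva are both knights or both knaves, then Dave is a knave" should be True; it is.
Eli (knave): "Zora is the same type as Eva" — false. ✓
Maya is a knight, so "it is not true that Dave and Eva are the same type" must be True — and it is.
Since Eva is a knave, "Anika is a knight and Zora is a knave" needs to be false, which holds.
Zora is a knight, and the claim "at least one of Eva and Dave is a knight" is indeed True.

Knights: Dave, Anika, Maya, and Zora. Knaves: Eli and Eva.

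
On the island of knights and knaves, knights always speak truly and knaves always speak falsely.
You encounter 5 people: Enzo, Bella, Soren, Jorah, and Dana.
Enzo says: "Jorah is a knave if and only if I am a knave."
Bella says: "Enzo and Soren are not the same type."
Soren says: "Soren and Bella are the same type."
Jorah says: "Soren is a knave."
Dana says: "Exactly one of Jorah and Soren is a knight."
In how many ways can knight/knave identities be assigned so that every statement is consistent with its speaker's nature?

1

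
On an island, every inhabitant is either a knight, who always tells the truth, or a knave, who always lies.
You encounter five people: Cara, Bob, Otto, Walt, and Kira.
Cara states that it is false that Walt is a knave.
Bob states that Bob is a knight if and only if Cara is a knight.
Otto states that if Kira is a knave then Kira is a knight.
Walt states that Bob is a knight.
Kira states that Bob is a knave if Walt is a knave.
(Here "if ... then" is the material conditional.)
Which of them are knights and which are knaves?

Cara is a knight, and the claim "it is false that Walt is a knave" is indeed True.
Bob is a knight, and the claim "Bob is a knight if and only if Cara is a knight" is indeed True.
Otto is a knight; "if Kira is a knave then Kira is a knight" is True, as required.
Walt is a knight, and the claim "Bob is a knight" is indeed True.
Kira is a knight, and the claim "Bob is a knave if Walt is a knave" is indeed True.

Cara is a knight, Bob is a knight, Otto is a knight, Walt is a knight, and Kira is a knight.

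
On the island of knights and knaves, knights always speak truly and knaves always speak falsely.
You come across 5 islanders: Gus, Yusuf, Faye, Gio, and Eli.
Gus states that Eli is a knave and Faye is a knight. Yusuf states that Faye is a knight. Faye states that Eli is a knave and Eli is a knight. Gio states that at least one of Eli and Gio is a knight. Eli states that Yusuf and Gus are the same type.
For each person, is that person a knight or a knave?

Gus is a knave, Yusuf is a knave, Faye is a knave, Gio is a knight, and Eli is a knight.

Since Gus is a knave, "Eli is a knave and Faye is a knight" needs to be False, which holds.
Yusuf (knave): "Faye is a knight" — False. ✓
Faye is a knave, and the claim "Eli is a knave and Eli is a knight" is indeed False.
Gio (knight): "at least one of Eli and Gio is a knight" — true. ✓
Eli (knight): "Yusuf and Gus are the same type" — true. ✓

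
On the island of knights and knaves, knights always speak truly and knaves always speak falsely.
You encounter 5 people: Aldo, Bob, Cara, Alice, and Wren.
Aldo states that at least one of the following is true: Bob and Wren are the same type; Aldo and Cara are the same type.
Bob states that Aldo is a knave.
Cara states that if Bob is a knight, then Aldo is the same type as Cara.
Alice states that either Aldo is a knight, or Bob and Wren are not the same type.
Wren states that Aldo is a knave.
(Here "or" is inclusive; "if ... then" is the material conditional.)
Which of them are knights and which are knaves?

Knights: Aldo, Cara, and Alice. Knaves: Bob and Wren.

Aldo is a knight; "at least one of the following is true: Bob and Wren are the same type; Aldo and Cara are the same type" is True, as required.
Bob is a knave; "Aldo is a knave" is False, as required.
Cara (knight): "if Bob is a knight, then Aldo is the same type as Cara" — True. ✓
Since Alice is a knight, "either Aldo is a knight, or Bob and Wren are not the same type" needs to be True, which holds.
Wren is a knave, so "Aldo is a knave" must be False — and it is.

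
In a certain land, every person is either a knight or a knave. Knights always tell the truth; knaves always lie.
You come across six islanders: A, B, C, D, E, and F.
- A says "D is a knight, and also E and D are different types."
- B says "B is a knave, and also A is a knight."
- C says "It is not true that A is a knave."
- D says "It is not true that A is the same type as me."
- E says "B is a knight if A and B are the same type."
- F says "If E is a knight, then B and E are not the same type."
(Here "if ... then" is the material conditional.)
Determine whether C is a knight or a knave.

C is a knave.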